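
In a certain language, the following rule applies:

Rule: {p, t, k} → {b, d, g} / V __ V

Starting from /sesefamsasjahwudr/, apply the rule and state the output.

No segment of /sesefamsasjahwudr/ meets the structural description of the rule, so the form surfaces unchanged.

sesefamsasjahwudr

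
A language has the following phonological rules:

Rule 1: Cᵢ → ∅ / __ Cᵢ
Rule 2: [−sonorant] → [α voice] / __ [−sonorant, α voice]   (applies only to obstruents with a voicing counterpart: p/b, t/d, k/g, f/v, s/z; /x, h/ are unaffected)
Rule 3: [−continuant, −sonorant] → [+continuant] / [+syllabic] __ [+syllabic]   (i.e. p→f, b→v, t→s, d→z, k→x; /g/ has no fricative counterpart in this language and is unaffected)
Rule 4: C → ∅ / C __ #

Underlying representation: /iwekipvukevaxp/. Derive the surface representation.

Rule 1 (degemination): no segment meets the environment; /iwekipvukevaxp/ is unchanged.
Rule 2 (regressive voicing assimilation): /p/ precedes the voiced obstruent /v/, so it voices to [b] by assimilation. /iwekipvukevaxp/ → iwekibvukevaxp.
Rule 3 (intervocalic spirantization): /k/ is a stop between vowels /e/ and /i/, so it spirantizes to the fricative [x]. /k/ is a stop between vowels /u/ and /e/, so it spirantizes to the fricative [x]. /iwekibvukevaxp/ → iwexibvuxevaxp.
Rule 4 (final cluster simplification): /p/ is the second consonant of a word-final cluster /xp/, so it deletes. /iwexibvuxevaxp/ → iwexibvuxevax.

iwexibvuxevax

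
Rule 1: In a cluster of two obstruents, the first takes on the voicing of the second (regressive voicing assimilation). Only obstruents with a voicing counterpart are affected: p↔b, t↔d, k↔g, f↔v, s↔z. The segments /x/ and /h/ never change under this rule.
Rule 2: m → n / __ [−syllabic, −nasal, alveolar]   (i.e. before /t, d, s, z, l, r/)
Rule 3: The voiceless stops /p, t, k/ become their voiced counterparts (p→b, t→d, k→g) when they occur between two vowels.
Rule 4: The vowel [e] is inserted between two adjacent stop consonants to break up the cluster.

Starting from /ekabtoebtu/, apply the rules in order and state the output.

Rule 1 (regressive voicing assimilation): /b/ precedes the voiceless obstruent /t/, so it devoices to [p] by assimilation. /b/ precedes the voiceless obstruent /t/, so it devoices to [p] by assimilation. /ekabtoebtu/ → ekaptoeptu.
Rule 2 (nasal place assimilation): no segment meets the environment; /ekaptoeptu/ is unchanged.
Rule 3 (intervocalic voicing): /k/ is a voiceless stop between vowels /e/ and /a/, so it voices to [g]. /ekaptoeptu/ → egaptoeptu.
Rule 4 (stop-cluster e-epenthesis): /p/ and /t/ form a stop–stop cluster, so [e] is inserted between them. /p/ and /t/ form a stop–stop cluster, so [e] is inserted between them. /egaptoeptu/ → egapetoepetu.

egapetoepetu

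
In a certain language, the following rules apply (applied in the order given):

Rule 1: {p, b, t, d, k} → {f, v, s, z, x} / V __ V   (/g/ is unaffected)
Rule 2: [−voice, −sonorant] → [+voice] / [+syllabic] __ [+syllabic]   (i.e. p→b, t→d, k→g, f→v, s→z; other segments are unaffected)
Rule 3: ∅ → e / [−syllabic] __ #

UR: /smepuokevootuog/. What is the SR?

smevuoxevoozuoge

Rule 1 (intervocalic spirantization): /p/ is a stop between vowels /e/ and /u/, so it spirantizes to the fricative [f]. /k/ is a stop between vowels /o/ and /e/, so it spirantizes to the fricative [x]. /t/ is a stop between vowels /o/ and /u/, so it spirantizes to the fricative [s]. /smepuokevootuog/ → smefuoxevoosuog.
Rule 2 (intervocalic voicing): /f/ is a voiceless obstruent between vowels /e/ and /u/, so it voices to [v]. /s/ is a voiceless obstruent between vowels /o/ and /u/, so it voices to [z]. /smefuoxevoosuog/ → smevuoxevoozuog.
Rule 3 (final e-epenthesis): the form ends in the consonant /g/, so [e] is inserted word-finally. /smevuoxevoozuog/ → smevuoxevoozuoge.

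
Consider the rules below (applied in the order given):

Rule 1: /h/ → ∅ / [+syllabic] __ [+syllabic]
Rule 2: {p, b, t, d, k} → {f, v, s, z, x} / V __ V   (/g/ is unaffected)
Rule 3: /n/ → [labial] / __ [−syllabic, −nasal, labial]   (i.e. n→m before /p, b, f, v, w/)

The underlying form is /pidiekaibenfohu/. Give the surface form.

Rule 1 (intervocalic h-deletion): /h/ occurs between vowels /o/ and /u/, so it deletes. /pidiekaibenfohu/ → pidiekaibenfou.
Rule 2 (intervocalic spirantization): /d/ is a stop between vowels /i/ and /i/, so it spirantizes to the fricative [z]. /k/ is a stop between vowels /e/ and /a/, so it spirantizes to the fricative [x]. /b/ is a stop between vowels /i/ and /e/, so it spirantizes to the fricative [v]. /pidiekaibenfou/ → piziexaivenfou.
Rule 3 (nasal place assimilation): /n/ precedes the labial consonant /f/, so it assimilates in place to [m]. /piziexaivenfou/ → piziexaivemfou.

piziexaivemfou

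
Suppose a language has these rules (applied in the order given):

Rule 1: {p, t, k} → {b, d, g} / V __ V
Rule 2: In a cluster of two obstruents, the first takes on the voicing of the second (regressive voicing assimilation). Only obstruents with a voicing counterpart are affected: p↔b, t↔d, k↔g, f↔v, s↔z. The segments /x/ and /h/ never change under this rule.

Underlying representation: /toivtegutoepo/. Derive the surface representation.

Rule 1 (intervocalic voicing): /t/ is a voiceless stop between vowels /u/ and /o/, so it voices to [d]. /p/ is a voiceless stop between vowels /e/ and /o/, so it voices to [b]. /toivtegutoepo/ → toivtegudoebo.
Rule 2 (regressive voicing assimilation): /v/ precedes the voiceless obstruent /t/, so it devoices to [f] by assimilation. /toivtegudoebo/ → toiftegudoebo.

toiftegudoebo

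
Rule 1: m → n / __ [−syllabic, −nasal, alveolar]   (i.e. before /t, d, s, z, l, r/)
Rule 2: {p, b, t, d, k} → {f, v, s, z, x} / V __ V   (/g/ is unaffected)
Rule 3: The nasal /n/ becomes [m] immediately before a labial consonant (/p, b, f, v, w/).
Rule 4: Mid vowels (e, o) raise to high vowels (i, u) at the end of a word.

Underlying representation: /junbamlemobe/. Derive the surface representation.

Rule 1 (nasal place assimilation): /m/ precedes the alveolar consonant /l/, so it assimilates in place to [n]. /junbamlemobe/ → junbanlemobe.
Rule 2 (intervocalic spirantization): /b/ is a stop between vowels /o/ and /e/, so it spirantizes to the fricative [v]. /junbanlemobe/ → junbanlemove.
Rule 3 (nasal place assimilation): /n/ precedes the labial consonant /b/, so it assimilates in place to [m]. /junbanlemove/ → jumbanlemove.
Rule 4 (final vowel raising): /e/ is a mid vowel in word-final position, so it raises to [i]. /jumbanlemove/ → jumbanlemovi.

jumbanlemovi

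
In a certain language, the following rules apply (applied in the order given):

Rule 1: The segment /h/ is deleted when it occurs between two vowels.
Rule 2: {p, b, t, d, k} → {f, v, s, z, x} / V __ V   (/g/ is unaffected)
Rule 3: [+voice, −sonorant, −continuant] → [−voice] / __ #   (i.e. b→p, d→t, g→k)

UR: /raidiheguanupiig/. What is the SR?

Rule 1 (intervocalic h-deletion): /h/ occurs between vowels /i/ and /e/, so it deletes. /raidiheguanupiig/ → raidieguanupiig.
Rule 2 (intervocalic spirantization): /d/ is a stop between vowels /i/ and /i/, so it spirantizes to the fricative [z]. /p/ is a stop between vowels /u/ and /i/, so it spirantizes to the fricative [f]. /raidieguanupiig/ → raizieguanufiig.
Rule 3 (final devoicing): /g/ is a voiced stop in word-final position, so it devoices to [k]. /raizieguanufiig/ → raizieguanufiik.

raizieguanufiik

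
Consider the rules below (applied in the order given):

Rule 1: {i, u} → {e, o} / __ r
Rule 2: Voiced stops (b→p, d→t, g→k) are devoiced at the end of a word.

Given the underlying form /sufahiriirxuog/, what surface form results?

sufaherierxuok

Rule 1 (pre-rhotic lowering): /i/ is a high vowel immediately before /r/, so it lowers to [e]. /i/ is a high vowel immediately before /r/, so it lowers to [e]. /sufahiriirxuog/ → sufaherierxuog.
Rule 2 (final devoicing): /g/ is a voiced stop in word-final position, so it devoices to [k]. /sufaherierxuog/ → sufaherierxuok.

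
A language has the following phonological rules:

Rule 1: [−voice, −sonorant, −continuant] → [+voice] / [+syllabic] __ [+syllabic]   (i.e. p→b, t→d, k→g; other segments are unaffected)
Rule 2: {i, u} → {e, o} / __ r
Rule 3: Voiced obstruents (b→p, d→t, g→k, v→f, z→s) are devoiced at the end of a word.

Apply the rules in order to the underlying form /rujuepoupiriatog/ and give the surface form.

rujuebouberiadok

Rule 1 (intervocalic voicing): /p/ is a voiceless stop between vowels /e/ and /o/, so it voices to [b]. /p/ is a voiceless stop between vowels /u/ and /i/, so it voices to [b]. /t/ is a voiceless stop between vowels /a/ and /o/, so it voices to [d]. /rujuepoupiriatog/ → rujueboubiriadog.
Rule 2 (pre-rhotic lowering): /i/ is a high vowel immediately before /r/, so it lowers to [e]. /rujueboubiriadog/ → rujuebouberiadog.
Rule 3 (final devoicing): /g/ is a voiced obstruent in word-final position, so it devoices to [k]. /rujuebouberiadog/ → rujuebouberiadok.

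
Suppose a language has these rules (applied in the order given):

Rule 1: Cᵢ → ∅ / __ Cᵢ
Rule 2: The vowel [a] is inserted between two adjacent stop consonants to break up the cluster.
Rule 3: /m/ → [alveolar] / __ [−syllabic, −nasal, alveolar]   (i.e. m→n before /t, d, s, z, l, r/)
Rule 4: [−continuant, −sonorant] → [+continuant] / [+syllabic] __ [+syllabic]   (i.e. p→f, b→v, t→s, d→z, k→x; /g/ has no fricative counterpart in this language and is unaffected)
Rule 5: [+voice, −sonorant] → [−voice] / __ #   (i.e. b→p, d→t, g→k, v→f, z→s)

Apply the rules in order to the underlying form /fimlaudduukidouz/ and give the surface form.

finlauzuuxizous

Rule 1 (degemination): /dd/ is a geminate; the first /d/ deletes. /fimlaudduukidouz/ → fimlauduukidouz.
Rule 2 (stop-cluster a-epenthesis): no segment meets the environment; /fimlauduukidouz/ is unchanged.
Rule 3 (nasal place assimilation): /m/ precedes the alveolar consonant /l/, so it assimilates in place to [n]. /fimlauduukidouz/ → finlauduukidouz.
Rule 4 (intervocalic spirantization): /d/ is a stop between vowels /u/ and /u/, so it spirantizes to the fricative [z]. /k/ is a stop between vowels /u/ and /i/, so it spirantizes to the fricative [x]. /d/ is a stop between vowels /i/ and /o/, so it spirantizes to the fricative [z]. /finlauduukidouz/ → finlauzuuxizouz.
Rule 5 (final devoicing): /z/ is a voiced obstruent in word-final position, so it devoices to [s]. /finlauzuuxizouz/ → finlauzuuxizous.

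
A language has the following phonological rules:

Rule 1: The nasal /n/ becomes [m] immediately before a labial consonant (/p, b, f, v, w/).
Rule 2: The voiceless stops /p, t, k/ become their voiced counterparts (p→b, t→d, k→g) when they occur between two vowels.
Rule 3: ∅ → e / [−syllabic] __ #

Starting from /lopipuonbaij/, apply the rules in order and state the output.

Rule 1 (nasal place assimilation): /n/ precedes the labial consonant /b/, so it assimilates in place to [m]. /lopipuonbaij/ → lopipuombaij.
Rule 2 (intervocalic voicing): /p/ is a voiceless stop between vowels /o/ and /i/, so it voices to [b]. /p/ is a voiceless stop between vowels /i/ and /u/, so it voices to [b]. /lopipuombaij/ → lobibuombaij.
Rule 3 (final e-epenthesis): the form ends in the consonant /j/, so [e] is inserted word-finally. /lobibuombaij/ → lobibuombaije.

lobibuombaije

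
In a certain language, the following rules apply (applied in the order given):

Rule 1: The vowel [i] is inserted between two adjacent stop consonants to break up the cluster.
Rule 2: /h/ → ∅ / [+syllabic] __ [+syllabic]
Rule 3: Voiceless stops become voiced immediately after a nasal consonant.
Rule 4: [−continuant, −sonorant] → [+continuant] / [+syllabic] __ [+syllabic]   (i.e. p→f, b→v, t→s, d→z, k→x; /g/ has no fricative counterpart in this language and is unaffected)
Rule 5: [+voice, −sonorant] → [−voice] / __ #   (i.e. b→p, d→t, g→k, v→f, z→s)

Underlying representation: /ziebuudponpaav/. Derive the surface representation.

zievuuzifonbaaf

Rule 1 (stop-cluster i-epenthesis): /d/ and /p/ form a stop–stop cluster, so [i] is inserted between them. /ziebuudponpaav/ → ziebuudiponpaav.
Rule 2 (intervocalic h-deletion): no segment meets the environment; /ziebuudiponpaav/ is unchanged.
Rule 3 (post-nasal voicing): /p/ is a voiceless stop immediately after the nasal /n/, so it voices to [b]. /ziebuudiponpaav/ → ziebuudiponbaav.
Rule 4 (intervocalic spirantization): /b/ is a stop between vowels /e/ and /u/, so it spirantizes to the fricative [v]. /d/ is a stop between vowels /u/ and /i/, so it spirantizes to the fricative [z]. /p/ is a stop between vowels /i/ and /o/, so it spirantizes to the fricative [f]. /ziebuudiponbaav/ → zievuuzifonbaav.
Rule 5 (final devoicing): /v/ is a voiced obstruent in word-final position, so it devoices to [f]. /zievuuzifonbaav/ → zievuuzifonbaaf.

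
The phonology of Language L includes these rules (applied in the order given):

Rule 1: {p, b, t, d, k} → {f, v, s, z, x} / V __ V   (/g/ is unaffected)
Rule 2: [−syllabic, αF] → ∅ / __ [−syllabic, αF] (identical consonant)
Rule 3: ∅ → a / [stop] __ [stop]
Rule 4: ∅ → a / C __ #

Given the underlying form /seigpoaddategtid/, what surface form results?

seigapoadasegatida

Rule 1 (intervocalic spirantization): /t/ is a stop between vowels /a/ and /e/, so it spirantizes to the fricative [s]. /seigpoaddategtid/ → seigpoaddasegtid.
Rule 2 (degemination): /dd/ is a geminate; the first /d/ deletes. /seigpoaddasegtid/ → seigpoadasegtid.
Rule 3 (stop-cluster a-epenthesis): /g/ and /p/ form a stop–stop cluster, so [a] is inserted between them. /g/ and /t/ form a stop–stop cluster, so [a] is inserted between them. /seigpoadasegtid/ → seigapoadasegatid.
Rule 4 (final a-epenthesis): the form ends in the consonant /d/, so [a] is inserted word-finally. /seigapoadasegatid/ → seigapoadasegatida.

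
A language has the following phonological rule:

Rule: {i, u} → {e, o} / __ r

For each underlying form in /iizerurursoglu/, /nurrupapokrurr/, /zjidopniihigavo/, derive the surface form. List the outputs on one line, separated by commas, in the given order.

iizerororsoglu, norrupapokrorr, zjidopniihigavo

/iizerurursoglu/: /u/ is a high vowel immediately before /r/, so it lowers to [o]. /u/ is a high vowel immediately before /r/, so it lowers to [o]. → [iizerororsoglu].
/nurrupapokrurr/: /u/ is a high vowel immediately before /r/, so it lowers to [o]. /u/ is a high vowel immediately before /r/, so it lowers to [o]. → [norrupapokrorr].
/zjidopniihigavo/: the rule's environment is not met; surfaces unchanged as [zjidopniihigavo].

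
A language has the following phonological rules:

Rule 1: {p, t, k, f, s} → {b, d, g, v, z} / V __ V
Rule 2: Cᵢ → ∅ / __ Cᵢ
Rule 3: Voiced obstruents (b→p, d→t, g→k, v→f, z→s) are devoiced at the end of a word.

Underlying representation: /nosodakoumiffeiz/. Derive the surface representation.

Rule 1 (intervocalic voicing): /s/ is a voiceless obstruent between vowels /o/ and /o/, so it voices to [z]. /k/ is a voiceless obstruent between vowels /a/ and /o/, so it voices to [g]. /nosodakoumiffeiz/ → nozodagoumiffeiz.
Rule 2 (degemination): /ff/ is a geminate; the first /f/ deletes. /nozodagoumiffeiz/ → nozodagoumifeiz.
Rule 3 (final devoicing): /z/ is a voiced obstruent in word-final position, so it devoices to [s]. /nozodagoumifeiz/ → nozodagoumifeis.

nozodagoumifeis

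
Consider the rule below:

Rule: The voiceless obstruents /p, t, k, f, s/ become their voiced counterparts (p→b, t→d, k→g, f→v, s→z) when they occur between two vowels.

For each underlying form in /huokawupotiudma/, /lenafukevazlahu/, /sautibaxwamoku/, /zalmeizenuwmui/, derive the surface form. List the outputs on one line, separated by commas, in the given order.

/huokawupotiudma/: /k/ is a voiceless obstruent between vowels /o/ and /a/, so it voices to [g]. /p/ is a voiceless obstruent between vowels /u/ and /o/, so it voices to [b]. /t/ is a voiceless obstruent between vowels /o/ and /i/, so it voices to [d]. → [huogawubodiudma].
/lenafukevazlahu/: /f/ is a voiceless obstruent between vowels /a/ and /u/, so it voices to [v]. /k/ is a voiceless obstruent between vowels /u/ and /e/, so it voices to [g]. → [lenavugevazlahu].
/sautibaxwamoku/: /t/ is a voiceless obstruent between vowels /u/ and /i/, so it voices to [d]. /k/ is a voiceless obstruent between vowels /o/ and /u/, so it voices to [g]. → [saudibaxwamogu].
/zalmeizenuwmui/: the rule's environment is not met; surfaces unchanged as [zalmeizenuwmui].

huogawubodiudma, lenavugevazlahu, saudibaxwamogu, zalmeizenuwmui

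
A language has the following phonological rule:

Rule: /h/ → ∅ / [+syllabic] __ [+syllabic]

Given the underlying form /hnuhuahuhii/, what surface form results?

hnuuauii

/h/ occurs between vowels /u/ and /u/, so it deletes.
/h/ occurs between vowels /a/ and /u/, so it deletes.
/h/ occurs between vowels /u/ and /i/, so it deletes.
Surface form: [hnuuauii].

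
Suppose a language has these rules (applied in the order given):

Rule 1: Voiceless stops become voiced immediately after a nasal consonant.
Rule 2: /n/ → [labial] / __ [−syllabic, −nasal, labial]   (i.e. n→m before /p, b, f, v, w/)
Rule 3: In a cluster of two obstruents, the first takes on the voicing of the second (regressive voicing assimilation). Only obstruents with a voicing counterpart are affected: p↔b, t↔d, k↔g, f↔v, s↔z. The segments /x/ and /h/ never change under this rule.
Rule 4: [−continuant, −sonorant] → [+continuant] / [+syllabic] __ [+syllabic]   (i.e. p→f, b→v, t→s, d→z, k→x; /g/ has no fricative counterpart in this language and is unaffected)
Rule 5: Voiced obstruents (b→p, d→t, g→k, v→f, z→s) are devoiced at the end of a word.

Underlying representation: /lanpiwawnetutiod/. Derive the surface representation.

Rule 1 (post-nasal voicing): /p/ is a voiceless stop immediately after the nasal /n/, so it voices to [b]. /lanpiwawnetutiod/ → lanbiwawnetutiod.
Rule 2 (nasal place assimilation): /n/ precedes the labial consonant /b/, so it assimilates in place to [m]. /lanbiwawnetutiod/ → lambiwawnetutiod.
Rule 3 (regressive voicing assimilation): no segment meets the environment; /lambiwawnetutiod/ is unchanged.
Rule 4 (intervocalic spirantization): /t/ is a stop between vowels /e/ and /u/, so it spirantizes to the fricative [s]. /t/ is a stop between vowels /u/ and /i/, so it spirantizes to the fricative [s]. /lambiwawnetutiod/ → lambiwawnesusiod.
Rule 5 (final devoicing): /d/ is a voiced obstruent in word-final position, so it devoices to [t]. /lambiwawnesusiod/ → lambiwawnesusiot.

lambiwawnesusiot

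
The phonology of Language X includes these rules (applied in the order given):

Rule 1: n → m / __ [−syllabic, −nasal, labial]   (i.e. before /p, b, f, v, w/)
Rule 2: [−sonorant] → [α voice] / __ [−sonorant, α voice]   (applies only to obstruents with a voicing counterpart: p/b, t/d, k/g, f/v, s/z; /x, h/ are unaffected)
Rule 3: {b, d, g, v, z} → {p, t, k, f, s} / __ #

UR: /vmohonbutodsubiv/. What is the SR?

vmohombutotsubif

Rule 1 (nasal place assimilation): /n/ precedes the labial consonant /b/, so it assimilates in place to [m]. /vmohonbutodsubiv/ → vmohombutodsubiv.
Rule 2 (regressive voicing assimilation): /d/ precedes the voiceless obstruent /s/, so it devoices to [t] by assimilation. /vmohombutodsubiv/ → vmohombutotsubiv.
Rule 3 (final devoicing): /v/ is a voiced obstruent in word-final position, so it devoices to [f]. /vmohombutotsubiv/ → vmohombutotsubif.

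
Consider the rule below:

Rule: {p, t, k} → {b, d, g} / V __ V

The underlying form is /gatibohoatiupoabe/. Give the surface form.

/t/ is a voiceless stop between vowels /a/ and /i/, so it voices to [d].
/t/ is a voiceless stop between vowels /a/ and /i/, so it voices to [d].
/p/ is a voiceless stop between vowels /u/ and /o/, so it voices to [b].
Surface form: [gadibohoadiuboabe].

gadibohoadiuboabe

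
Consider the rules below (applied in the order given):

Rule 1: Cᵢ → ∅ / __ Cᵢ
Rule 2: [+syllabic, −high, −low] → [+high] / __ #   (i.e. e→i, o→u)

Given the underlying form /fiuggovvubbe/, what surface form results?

fiugovubi

Rule 1 (degemination): /gg/ is a geminate; the first /g/ deletes. /vv/ is a geminate; the first /v/ deletes. /bb/ is a geminate; the first /b/ deletes. /fiuggovvubbe/ → fiugovube.
Rule 2 (final vowel raising): /e/ is a mid vowel in word-final position, so it raises to [i]. /fiugovube/ → fiugovubi.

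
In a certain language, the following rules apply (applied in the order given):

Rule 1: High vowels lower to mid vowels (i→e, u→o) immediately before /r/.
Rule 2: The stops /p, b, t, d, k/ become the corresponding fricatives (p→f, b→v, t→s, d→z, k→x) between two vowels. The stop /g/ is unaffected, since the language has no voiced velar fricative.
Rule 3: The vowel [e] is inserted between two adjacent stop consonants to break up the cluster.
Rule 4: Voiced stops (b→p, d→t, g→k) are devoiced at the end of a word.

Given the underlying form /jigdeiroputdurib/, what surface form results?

jigedeerofutedorip

Rule 1 (pre-rhotic lowering): /i/ is a high vowel immediately before /r/, so it lowers to [e]. /u/ is a high vowel immediately before /r/, so it lowers to [o]. /jigdeiroputdurib/ → jigdeeroputdorib.
Rule 2 (intervocalic spirantization): /p/ is a stop between vowels /o/ and /u/, so it spirantizes to the fricative [f]. /jigdeeroputdorib/ → jigdeerofutdorib.
Rule 3 (stop-cluster e-epenthesis): /g/ and /d/ form a stop–stop cluster, so [e] is inserted between them. /t/ and /d/ form a stop–stop cluster, so [e] is inserted between them. /jigdeerofutdorib/ → jigedeerofutedorib.
Rule 4 (final devoicing): /b/ is a voiced stop in word-final position, so it devoices to [p]. /jigedeerofutedorib/ → jigedeerofutedorip.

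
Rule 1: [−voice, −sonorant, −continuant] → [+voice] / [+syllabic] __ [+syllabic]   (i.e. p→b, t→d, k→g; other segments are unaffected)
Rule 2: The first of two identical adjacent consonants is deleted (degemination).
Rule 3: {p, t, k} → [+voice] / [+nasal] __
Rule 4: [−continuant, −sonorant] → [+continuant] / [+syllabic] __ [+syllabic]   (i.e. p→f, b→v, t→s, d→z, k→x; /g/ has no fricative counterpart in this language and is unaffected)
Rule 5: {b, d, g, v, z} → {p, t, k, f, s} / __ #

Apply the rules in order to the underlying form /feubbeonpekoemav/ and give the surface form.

feuveonbegoemaf

Rule 1 (intervocalic voicing): /k/ is a voiceless stop between vowels /e/ and /o/, so it voices to [g]. /feubbeonpekoemav/ → feubbeonpegoemav.
Rule 2 (degemination): /bb/ is a geminate; the first /b/ deletes. /feubbeonpegoemav/ → feubeonpegoemav.
Rule 3 (post-nasal voicing): /p/ is a voiceless stop immediately after the nasal /n/, so it voices to [b]. /feubeonpegoemav/ → feubeonbegoemav.
Rule 4 (intervocalic spirantization): /b/ is a stop between vowels /u/ and /e/, so it spirantizes to the fricative [v]. /feubeonbegoemav/ → feuveonbegoemav.
Rule 5 (final devoicing): /v/ is a voiced obstruent in word-final position, so it devoices to [f]. /feuveonbegoemav/ → feuveonbegoemaf.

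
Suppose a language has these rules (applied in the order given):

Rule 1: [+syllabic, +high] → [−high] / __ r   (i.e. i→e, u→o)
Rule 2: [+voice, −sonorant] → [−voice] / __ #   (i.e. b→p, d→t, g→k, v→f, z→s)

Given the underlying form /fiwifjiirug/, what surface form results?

Rule 1 (pre-rhotic lowering): /i/ is a high vowel immediately before /r/, so it lowers to [e]. /fiwifjiirug/ → fiwifjierug.
Rule 2 (final devoicing): /g/ is a voiced obstruent in word-final position, so it devoices to [k]. /fiwifjierug/ → fiwifjieruk.

fiwifjieruk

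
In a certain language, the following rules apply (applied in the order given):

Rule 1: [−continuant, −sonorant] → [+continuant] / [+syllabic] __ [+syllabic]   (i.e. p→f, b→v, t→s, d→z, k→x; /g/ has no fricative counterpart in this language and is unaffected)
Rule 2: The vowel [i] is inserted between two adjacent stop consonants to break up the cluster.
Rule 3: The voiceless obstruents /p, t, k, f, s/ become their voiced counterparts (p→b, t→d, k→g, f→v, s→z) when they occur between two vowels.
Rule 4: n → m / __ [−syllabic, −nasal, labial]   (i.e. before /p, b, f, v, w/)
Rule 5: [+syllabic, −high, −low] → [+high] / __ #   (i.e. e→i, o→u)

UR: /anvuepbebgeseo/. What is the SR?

Rule 1 (intervocalic spirantization): no segment meets the environment; /anvuepbebgeseo/ is unchanged.
Rule 2 (stop-cluster i-epenthesis): /p/ and /b/ form a stop–stop cluster, so [i] is inserted between them. /b/ and /g/ form a stop–stop cluster, so [i] is inserted between them. /anvuepbebgeseo/ → anvuepibebigeseo.
Rule 3 (intervocalic voicing): /p/ is a voiceless obstruent between vowels /e/ and /i/, so it voices to [b]. /s/ is a voiceless obstruent between vowels /e/ and /e/, so it voices to [z]. /anvuepibebigeseo/ → anvuebibebigezeo.
Rule 4 (nasal place assimilation): /n/ precedes the labial consonant /v/, so it assimilates in place to [m]. /anvuebibebigezeo/ → amvuebibebigezeo.
Rule 5 (final vowel raising): /o/ is a mid vowel in word-final position, so it raises to [u]. /amvuebibebigezeo/ → amvuebibebigezeu.

amvuebibebigezeu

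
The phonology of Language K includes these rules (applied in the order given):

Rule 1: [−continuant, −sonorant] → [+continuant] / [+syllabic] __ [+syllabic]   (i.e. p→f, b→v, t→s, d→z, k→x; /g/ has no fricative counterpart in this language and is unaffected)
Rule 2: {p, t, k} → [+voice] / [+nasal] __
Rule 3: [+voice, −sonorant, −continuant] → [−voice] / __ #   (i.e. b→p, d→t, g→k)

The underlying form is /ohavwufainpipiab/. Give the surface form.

Rule 1 (intervocalic spirantization): /p/ is a stop between vowels /i/ and /i/, so it spirantizes to the fricative [f]. /ohavwufainpipiab/ → ohavwufainpifiab.
Rule 2 (post-nasal voicing): /p/ is a voiceless stop immediately after the nasal /n/, so it voices to [b]. /ohavwufainpifiab/ → ohavwufainbifiab.
Rule 3 (final devoicing): /b/ is a voiced stop in word-final position, so it devoices to [p]. /ohavwufainbifiab/ → ohavwufainbifiap.

ohavwufainbifiap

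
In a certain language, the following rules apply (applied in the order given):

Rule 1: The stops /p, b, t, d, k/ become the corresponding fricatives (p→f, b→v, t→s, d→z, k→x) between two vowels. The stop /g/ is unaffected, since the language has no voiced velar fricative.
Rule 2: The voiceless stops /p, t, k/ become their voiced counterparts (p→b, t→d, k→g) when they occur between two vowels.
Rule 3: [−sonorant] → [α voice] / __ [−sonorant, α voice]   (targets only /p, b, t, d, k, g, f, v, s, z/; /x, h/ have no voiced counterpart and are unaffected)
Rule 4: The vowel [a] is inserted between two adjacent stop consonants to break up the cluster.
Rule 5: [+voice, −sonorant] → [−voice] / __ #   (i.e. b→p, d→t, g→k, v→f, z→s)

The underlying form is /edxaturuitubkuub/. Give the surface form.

Rule 1 (intervocalic spirantization): /t/ is a stop between vowels /a/ and /u/, so it spirantizes to the fricative [s]. /t/ is a stop between vowels /i/ and /u/, so it spirantizes to the fricative [s]. /edxaturuitubkuub/ → edxasuruisubkuub.
Rule 2 (intervocalic voicing): no segment meets the environment; /edxasuruisubkuub/ is unchanged.
Rule 3 (regressive voicing assimilation): /d/ precedes the voiceless obstruent /x/, so it devoices to [t] by assimilation. /b/ precedes the voiceless obstruent /k/, so it devoices to [p] by assimilation. /edxasuruisubkuub/ → etxasuruisupkuub.
Rule 4 (stop-cluster a-epenthesis): /p/ and /k/ form a stop–stop cluster, so [a] is inserted between them. /etxasuruisupkuub/ → etxasuruisupakuub.
Rule 5 (final devoicing): /b/ is a voiced obstruent in word-final position, so it devoices to [p]. /etxasuruisupakuub/ → etxasuruisupakuup.

etxasuruisupakuup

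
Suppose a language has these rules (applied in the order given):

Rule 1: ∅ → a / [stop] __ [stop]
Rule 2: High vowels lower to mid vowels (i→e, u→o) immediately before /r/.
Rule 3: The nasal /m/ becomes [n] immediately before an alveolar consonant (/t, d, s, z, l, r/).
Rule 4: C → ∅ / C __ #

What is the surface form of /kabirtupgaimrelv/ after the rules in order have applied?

Rule 1 (stop-cluster a-epenthesis): /p/ and /g/ form a stop–stop cluster, so [a] is inserted between them. /kabirtupgaimrelv/ → kabirtupagaimrelv.
Rule 2 (pre-rhotic lowering): /i/ is a high vowel immediately before /r/, so it lowers to [e]. /kabirtupagaimrelv/ → kabertupagaimrelv.
Rule 3 (nasal place assimilation): /m/ precedes the alveolar consonant /r/, so it assimilates in place to [n]. /kabertupagaimrelv/ → kabertupagainrelv.
Rule 4 (final cluster simplification): /v/ is the second consonant of a word-final cluster /lv/, so it deletes. /kabertupagainrelv/ → kabertupagainrel.

kabertupagainrel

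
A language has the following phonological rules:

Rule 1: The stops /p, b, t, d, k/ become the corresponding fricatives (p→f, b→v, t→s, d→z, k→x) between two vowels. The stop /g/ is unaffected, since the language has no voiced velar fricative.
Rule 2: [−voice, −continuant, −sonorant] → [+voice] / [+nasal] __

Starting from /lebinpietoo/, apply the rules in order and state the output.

Rule 1 (intervocalic spirantization): /b/ is a stop between vowels /e/ and /i/, so it spirantizes to the fricative [v]. /t/ is a stop between vowels /e/ and /o/, so it spirantizes to the fricative [s]. /lebinpietoo/ → levinpiesoo.
Rule 2 (post-nasal voicing): /p/ is a voiceless stop immediately after the nasal /n/, so it voices to [b]. /levinpiesoo/ → levinbiesoo.

levinbiesoo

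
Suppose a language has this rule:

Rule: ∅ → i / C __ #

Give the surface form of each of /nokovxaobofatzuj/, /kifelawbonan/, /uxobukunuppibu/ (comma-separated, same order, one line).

nokovxaobofatzuji, kifelawbonani, uxobukunuppibu

/nokovxaobofatzuj/: the form ends in the consonant /j/, so [i] is inserted word-finally. → [nokovxaobofatzuji].
/kifelawbonan/: the form ends in the consonant /n/, so [i] is inserted word-finally. → [kifelawbonani].
/uxobukunuppibu/: the rule's environment is not met; surfaces unchanged as [uxobukunuppibu].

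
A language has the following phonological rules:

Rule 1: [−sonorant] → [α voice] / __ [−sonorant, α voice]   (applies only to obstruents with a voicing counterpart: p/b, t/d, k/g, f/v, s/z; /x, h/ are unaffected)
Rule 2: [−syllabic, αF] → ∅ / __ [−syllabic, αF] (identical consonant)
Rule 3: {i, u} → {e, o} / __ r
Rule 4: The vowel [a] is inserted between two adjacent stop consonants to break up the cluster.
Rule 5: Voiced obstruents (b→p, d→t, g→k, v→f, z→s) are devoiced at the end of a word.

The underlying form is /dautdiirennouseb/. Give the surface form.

daudierenousep

Rule 1 (regressive voicing assimilation): /t/ precedes the voiced obstruent /d/, so it voices to [d] by assimilation. /dautdiirennouseb/ → dauddiirennouseb.
Rule 2 (degemination): /dd/ is a geminate; the first /d/ deletes. /nn/ is a geminate; the first /n/ deletes. /dauddiirennouseb/ → daudiirenouseb.
Rule 3 (pre-rhotic lowering): /i/ is a high vowel immediately before /r/, so it lowers to [e]. /daudiirenouseb/ → daudierenouseb.
Rule 4 (stop-cluster a-epenthesis): no segment meets the environment; /daudierenouseb/ is unchanged.
Rule 5 (final devoicing): /b/ is a voiced obstruent in word-final position, so it devoices to [p]. /daudierenouseb/ → daudierenousep.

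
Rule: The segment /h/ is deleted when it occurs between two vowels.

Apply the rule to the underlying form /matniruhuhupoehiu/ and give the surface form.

/h/ occurs between vowels /u/ and /u/, so it deletes.
/h/ occurs between vowels /u/ and /u/, so it deletes.
/h/ occurs between vowels /e/ and /i/, so it deletes.
Surface form: [matniruuupoeiu].

matniruuupoeiu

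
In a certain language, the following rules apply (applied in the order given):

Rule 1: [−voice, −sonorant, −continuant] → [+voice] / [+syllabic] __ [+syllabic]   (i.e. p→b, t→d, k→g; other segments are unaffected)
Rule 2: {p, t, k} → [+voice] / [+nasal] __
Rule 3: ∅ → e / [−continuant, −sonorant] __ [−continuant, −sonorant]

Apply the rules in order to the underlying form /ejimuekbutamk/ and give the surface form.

Rule 1 (intervocalic voicing): /t/ is a voiceless stop between vowels /u/ and /a/, so it voices to [d]. /ejimuekbutamk/ → ejimuekbudamk.
Rule 2 (post-nasal voicing): /k/ is a voiceless stop immediately after the nasal /m/, so it voices to [g]. /ejimuekbudamk/ → ejimuekbudamg.
Rule 3 (stop-cluster e-epenthesis): /k/ and /b/ form a stop–stop cluster, so [e] is inserted between them. /ejimuekbudamg/ → ejimuekebudamg.

ejimuekebudamg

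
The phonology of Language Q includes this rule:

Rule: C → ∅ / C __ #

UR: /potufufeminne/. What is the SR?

No segment of /potufufeminne/ meets the structural description of the rule, so the form surfaces unchanged.

potufufeminne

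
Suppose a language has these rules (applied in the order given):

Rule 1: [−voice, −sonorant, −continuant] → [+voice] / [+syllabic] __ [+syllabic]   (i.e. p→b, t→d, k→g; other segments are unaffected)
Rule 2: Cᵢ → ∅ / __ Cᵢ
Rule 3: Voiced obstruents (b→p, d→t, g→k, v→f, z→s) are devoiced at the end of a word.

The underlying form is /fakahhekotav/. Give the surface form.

Rule 1 (intervocalic voicing): /k/ is a voiceless stop between vowels /a/ and /a/, so it voices to [g]. /k/ is a voiceless stop between vowels /e/ and /o/, so it voices to [g]. /t/ is a voiceless stop between vowels /o/ and /a/, so it voices to [d]. /fakahhekotav/ → fagahhegodav.
Rule 2 (degemination): /hh/ is a geminate; the first /h/ deletes. /fagahhegodav/ → fagahegodav.
Rule 3 (final devoicing): /v/ is a voiced obstruent in word-final position, so it devoices to [f]. /fagahegodav/ → fagahegodaf.

fagahegodaf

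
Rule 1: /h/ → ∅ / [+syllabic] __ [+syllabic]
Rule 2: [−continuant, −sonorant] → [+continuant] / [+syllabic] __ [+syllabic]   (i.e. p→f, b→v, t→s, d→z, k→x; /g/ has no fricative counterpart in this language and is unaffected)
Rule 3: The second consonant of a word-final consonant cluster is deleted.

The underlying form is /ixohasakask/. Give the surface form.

ixoasaxas

Rule 1 (intervocalic h-deletion): /h/ occurs between vowels /o/ and /a/, so it deletes. /ixohasakask/ → ixoasakask.
Rule 2 (intervocalic spirantization): /k/ is a stop between vowels /a/ and /a/, so it spirantizes to the fricative [x]. /ixoasakask/ → ixoasaxask.
Rule 3 (final cluster simplification): /k/ is the second consonant of a word-final cluster /sk/, so it deletes. /ixoasaxask/ → ixoasaxas.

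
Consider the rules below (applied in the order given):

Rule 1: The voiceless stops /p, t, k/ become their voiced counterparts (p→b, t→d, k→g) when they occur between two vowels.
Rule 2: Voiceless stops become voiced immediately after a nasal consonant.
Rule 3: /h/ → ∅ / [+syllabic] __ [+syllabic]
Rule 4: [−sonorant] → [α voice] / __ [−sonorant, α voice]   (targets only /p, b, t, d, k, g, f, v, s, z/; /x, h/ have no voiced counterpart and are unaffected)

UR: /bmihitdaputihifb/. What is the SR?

Rule 1 (intervocalic voicing): /p/ is a voiceless stop between vowels /a/ and /u/, so it voices to [b]. /t/ is a voiceless stop between vowels /u/ and /i/, so it voices to [d]. /bmihitdaputihifb/ → bmihitdabudihifb.
Rule 2 (post-nasal voicing): no segment meets the environment; /bmihitdabudihifb/ is unchanged.
Rule 3 (intervocalic h-deletion): /h/ occurs between vowels /i/ and /i/, so it deletes. /h/ occurs between vowels /i/ and /i/, so it deletes. /bmihitdabudihifb/ → bmiitdabudiifb.
Rule 4 (regressive voicing assimilation): /t/ precedes the voiced obstruent /d/, so it voices to [d] by assimilation. /f/ precedes the voiced obstruent /b/, so it voices to [v] by assimilation. /bmiitdabudiifb/ → bmiiddabudiivb.

bmiiddabudiivb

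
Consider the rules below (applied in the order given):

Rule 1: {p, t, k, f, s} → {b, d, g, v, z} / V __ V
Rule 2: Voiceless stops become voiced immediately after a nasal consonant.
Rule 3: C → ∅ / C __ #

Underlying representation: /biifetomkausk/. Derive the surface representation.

Rule 1 (intervocalic voicing): /f/ is a voiceless obstruent between vowels /i/ and /e/, so it voices to [v]. /t/ is a voiceless obstruent between vowels /e/ and /o/, so it voices to [d]. /biifetomkausk/ → biivedomkausk.
Rule 2 (post-nasal voicing): /k/ is a voiceless stop immediately after the nasal /m/, so it voices to [g]. /biivedomkausk/ → biivedomgausk.
Rule 3 (final cluster simplification): /k/ is the second consonant of a word-final cluster /sk/, so it deletes. /biivedomgausk/ → biivedomgaus.

biivedomgaus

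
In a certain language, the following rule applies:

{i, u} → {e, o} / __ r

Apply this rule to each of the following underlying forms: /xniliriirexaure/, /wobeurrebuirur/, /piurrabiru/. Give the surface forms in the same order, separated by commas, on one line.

xnilerierexaore, wobeorrebueror, piorraberu

/xniliriirexaure/: /i/ is a high vowel immediately before /r/, so it lowers to [e]. /i/ is a high vowel immediately before /r/, so it lowers to [e]. /u/ is a high vowel immediately before /r/, so it lowers to [o]. → [xnilerierexaore].
/wobeurrebuirur/: /u/ is a high vowel immediately before /r/, so it lowers to [o]. /i/ is a high vowel immediately before /r/, so it lowers to [e]. /u/ is a high vowel immediately before /r/, so it lowers to [o]. → [wobeorrebueror].
/piurrabiru/: /u/ is a high vowel immediately before /r/, so it lowers to [o]. /i/ is a high vowel immediately before /r/, so it lowers to [e]. → [piorraberu].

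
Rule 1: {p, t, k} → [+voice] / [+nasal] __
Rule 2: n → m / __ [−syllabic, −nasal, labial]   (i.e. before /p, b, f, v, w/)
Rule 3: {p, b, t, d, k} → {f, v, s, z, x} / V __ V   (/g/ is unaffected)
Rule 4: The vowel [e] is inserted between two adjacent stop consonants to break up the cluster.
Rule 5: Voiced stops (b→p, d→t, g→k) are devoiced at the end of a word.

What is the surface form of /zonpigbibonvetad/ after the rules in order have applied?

zombigebivomvesat

Rule 1 (post-nasal voicing): /p/ is a voiceless stop immediately after the nasal /n/, so it voices to [b]. /zonpigbibonvetad/ → zonbigbibonvetad.
Rule 2 (nasal place assimilation): /n/ precedes the labial consonant /b/, so it assimilates in place to [m]. /n/ precedes the labial consonant /v/, so it assimilates in place to [m]. /zonbigbibonvetad/ → zombigbibomvetad.
Rule 3 (intervocalic spirantization): /b/ is a stop between vowels /i/ and /o/, so it spirantizes to the fricative [v]. /t/ is a stop between vowels /e/ and /a/, so it spirantizes to the fricative [s]. /zombigbibomvetad/ → zombigbivomvesad.
Rule 4 (stop-cluster e-epenthesis): /g/ and /b/ form a stop–stop cluster, so [e] is inserted between them. /zombigbivomvesad/ → zombigebivomvesad.
Rule 5 (final devoicing): /d/ is a voiced stop in word-final position, so it devoices to [t]. /zombigebivomvesad/ → zombigebivomvesat.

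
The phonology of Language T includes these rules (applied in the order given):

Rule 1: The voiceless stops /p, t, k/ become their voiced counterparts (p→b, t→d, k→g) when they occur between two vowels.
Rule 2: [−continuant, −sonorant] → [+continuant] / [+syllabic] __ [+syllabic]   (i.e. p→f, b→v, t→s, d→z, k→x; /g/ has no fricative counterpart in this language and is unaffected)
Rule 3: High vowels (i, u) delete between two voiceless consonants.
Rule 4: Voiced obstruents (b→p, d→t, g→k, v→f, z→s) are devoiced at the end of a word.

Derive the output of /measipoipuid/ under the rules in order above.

Rule 1 (intervocalic voicing): /p/ is a voiceless stop between vowels /i/ and /o/, so it voices to [b]. /p/ is a voiceless stop between vowels /i/ and /u/, so it voices to [b]. /measipoipuid/ → measiboibuid.
Rule 2 (intervocalic spirantization): /b/ is a stop between vowels /i/ and /o/, so it spirantizes to the fricative [v]. /b/ is a stop between vowels /i/ and /u/, so it spirantizes to the fricative [v]. /measiboibuid/ → measivoivuid.
Rule 3 (high vowel syncope): no segment meets the environment; /measivoivuid/ is unchanged.
Rule 4 (final devoicing): /d/ is a voiced obstruent in word-final position, so it devoices to [t]. /measivoivuid/ → measivoivuit.

measivoivuit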